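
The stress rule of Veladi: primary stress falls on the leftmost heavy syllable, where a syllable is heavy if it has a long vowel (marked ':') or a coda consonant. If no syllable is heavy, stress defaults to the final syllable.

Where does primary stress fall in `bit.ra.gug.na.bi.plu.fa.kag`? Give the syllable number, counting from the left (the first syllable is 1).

Weights: 1 bit H, 2 ra L, 3 gug H, 4 na L, 5 bi L, 6 plu L, 7 fa L, 8 kag H.
Heavy syllables in the domain: 1, 3, 8. The leftmost is syllable 1 (bit).
Primary stress: syllable 1 → ˈbit.ra.gug.na.bi.plu.fa.kag.

1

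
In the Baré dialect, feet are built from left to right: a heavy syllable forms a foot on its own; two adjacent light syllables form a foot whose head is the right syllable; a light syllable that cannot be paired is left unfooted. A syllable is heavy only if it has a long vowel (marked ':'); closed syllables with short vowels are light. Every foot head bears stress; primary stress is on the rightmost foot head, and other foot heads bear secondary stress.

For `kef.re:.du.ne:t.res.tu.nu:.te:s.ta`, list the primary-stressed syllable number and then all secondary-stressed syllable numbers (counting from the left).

primary 8, secondary 2, 4, 6, 7

Weights: 1 kef L, 2 re: H, 3 du L, 4 ne:t H, 5 res L, 6 tu L, 7 nu: H, 8 te:s H, 9 ta L.
Parse left to right (heavy = foot alone; LL = one foot; stranded L unfooted): kef (ˈre:) du (ˈne:t) (res.ˈtu) (ˈnu:) (ˈte:s) ta.
Foot heads: 2, 4, 6, 7, 8.
Primary stress on the rightmost head = syllable 8.
Secondary stress on 2, 4, 6, 7: kef.ˌre:.du.ˌne:t.res.ˌtu.ˌnu:.ˈte:s.ta.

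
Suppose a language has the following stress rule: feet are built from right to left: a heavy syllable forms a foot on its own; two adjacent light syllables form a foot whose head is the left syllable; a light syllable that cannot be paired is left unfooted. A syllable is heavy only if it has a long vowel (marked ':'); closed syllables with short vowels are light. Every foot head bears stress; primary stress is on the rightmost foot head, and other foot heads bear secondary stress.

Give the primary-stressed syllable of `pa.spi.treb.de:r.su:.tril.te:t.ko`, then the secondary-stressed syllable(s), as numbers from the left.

primary 7, secondary 2, 4, 5

Weights: 1 pa L, 2 spi L, 3 treb L, 4 de:r H, 5 su: H, 6 tril L, 7 te:t H, 8 ko L.
Parse right to left (heavy = foot alone; LL = one foot; stranded L unfooted): pa (ˈspi.treb) (ˈde:r) (ˈsu:) tril (ˈte:t) ko.
Foot heads: 2, 4, 5, 7.
Primary stress on the rightmost head = syllable 7.
Secondary stress on 2, 4, 5: pa.ˌspi.treb.ˌde:r.ˌsu:.tril.ˈte:t.ko.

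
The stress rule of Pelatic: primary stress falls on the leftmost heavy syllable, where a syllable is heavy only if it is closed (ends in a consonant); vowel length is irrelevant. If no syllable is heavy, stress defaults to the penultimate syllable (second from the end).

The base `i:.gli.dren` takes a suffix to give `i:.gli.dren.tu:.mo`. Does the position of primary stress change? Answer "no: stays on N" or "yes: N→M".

Base `i:.gli.dren` (3 syllables):
  Weights: 1 i: L, 2 gli L, 3 dren H.
  Heavy syllables in the domain: 3. The leftmost is syllable 3 (dren).
  → primary stress on syllable 3.
Suffixed `i:.gli.dren.tu:.mo` (5 syllables):
  Weights: 1 i: L, 2 gli L, 3 dren H, 4 tu: L, 5 mo L.
  Heavy syllables in the domain: 3. The leftmost is syllable 3 (dren).
  → primary stress on syllable 3.

no: stays on 3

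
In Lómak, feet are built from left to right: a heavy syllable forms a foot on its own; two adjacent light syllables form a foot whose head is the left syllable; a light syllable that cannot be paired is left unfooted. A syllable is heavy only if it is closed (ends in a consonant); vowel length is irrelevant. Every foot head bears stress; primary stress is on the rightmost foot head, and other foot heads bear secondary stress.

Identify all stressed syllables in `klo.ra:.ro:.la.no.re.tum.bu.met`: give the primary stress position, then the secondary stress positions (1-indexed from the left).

primary 9, secondary 1, 3, 5, 7

Weights: 1 klo L, 2 ra: L, 3 ro: L, 4 la L, 5 no L, 6 re L, 7 tum H, 8 bu L, 9 met H.
Parse left to right (heavy = foot alone; LL = one foot; stranded L unfooted): (ˈklo.ra:) (ˈro:.la) (ˈno.re) (ˈtum) bu (ˈmet).
Foot heads: 1, 3, 5, 7, 9.
Primary stress on the rightmost head = syllable 9.
Secondary stress on 1, 3, 5, 7: ˌklo.ra:.ˌro:.la.ˌno.re.ˌtum.bu.ˈmet.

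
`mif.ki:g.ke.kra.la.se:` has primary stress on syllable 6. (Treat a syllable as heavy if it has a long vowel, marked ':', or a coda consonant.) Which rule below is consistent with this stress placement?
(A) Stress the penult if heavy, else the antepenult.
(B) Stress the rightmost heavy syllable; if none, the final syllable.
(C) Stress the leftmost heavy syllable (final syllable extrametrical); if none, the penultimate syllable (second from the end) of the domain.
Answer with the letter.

Rule A → syllable 4 (observed: 6).
Rule B → syllable 6 ✓.
Rule C → syllable 1 (observed: 6).

B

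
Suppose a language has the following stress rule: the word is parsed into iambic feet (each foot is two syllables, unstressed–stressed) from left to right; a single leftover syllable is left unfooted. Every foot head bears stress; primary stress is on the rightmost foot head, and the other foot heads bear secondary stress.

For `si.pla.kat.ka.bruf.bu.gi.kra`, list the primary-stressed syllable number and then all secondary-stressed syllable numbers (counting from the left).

Parse left to right into iambic (σˈσ) feet: (si.ˈpla) (kat.ˈka) (bruf.ˈbu) (gi.ˈkra).
Foot heads (stressed positions): 2, 4, 6, 8.
End Rule Rightmost: primary stress on the rightmost head = syllable 8.
Secondary stress on 2, 4, 6: si.ˌpla.kat.ˌka.bruf.ˌbu.gi.ˈkra.

primary 8, secondary 2, 4, 6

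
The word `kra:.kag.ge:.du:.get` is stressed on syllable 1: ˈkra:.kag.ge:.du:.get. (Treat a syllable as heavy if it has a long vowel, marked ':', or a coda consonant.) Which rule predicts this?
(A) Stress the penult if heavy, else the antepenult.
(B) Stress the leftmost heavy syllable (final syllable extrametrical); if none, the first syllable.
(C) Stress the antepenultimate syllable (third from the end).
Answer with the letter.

Rule A → syllable 4 (observed: 1).
Rule B → syllable 1 ✓.
Rule C → syllable 3 (observed: 1).

B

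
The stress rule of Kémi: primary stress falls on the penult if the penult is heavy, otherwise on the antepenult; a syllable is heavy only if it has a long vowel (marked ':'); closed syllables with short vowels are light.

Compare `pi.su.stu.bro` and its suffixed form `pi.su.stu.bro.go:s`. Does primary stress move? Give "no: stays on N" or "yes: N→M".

Base `pi.su.stu.bro` (4 syllables):
  Weights: 2 su L, 3 stu L, 4 bro L.
  The penult (syllable 3, stu) is light, so stress falls on the antepenult (syllable 2, su).
  → primary stress on syllable 2.
Suffixed `pi.su.stu.bro.go:s` (5 syllables):
  Weights: 3 stu L, 4 bro L, 5 go:s H.
  The penult (syllable 4, bro) is light, so stress falls on the antepenult (syllable 3, stu).
  → primary stress on syllable 3.

yes: 2→3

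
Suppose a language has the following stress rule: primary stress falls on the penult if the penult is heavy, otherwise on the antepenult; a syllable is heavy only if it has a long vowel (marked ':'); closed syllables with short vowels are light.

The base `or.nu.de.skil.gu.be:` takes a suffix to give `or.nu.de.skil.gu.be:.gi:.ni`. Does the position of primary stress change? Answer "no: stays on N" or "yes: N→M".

Base `or.nu.de.skil.gu.be:` (6 syllables):
  Weights: 4 skil L, 5 gu L, 6 be: H.
  The penult (syllable 5, gu) is light, so stress falls on the antepenult (syllable 4, skil).
  → primary stress on syllable 4.
Suffixed `or.nu.de.skil.gu.be:.gi:.ni` (8 syllables):
  Weights: 6 be: H, 7 gi: H, 8 ni L.
  The penult (syllable 7, gi:) is heavy, so it takes stress.
  → primary stress on syllable 7.

yes: 4→7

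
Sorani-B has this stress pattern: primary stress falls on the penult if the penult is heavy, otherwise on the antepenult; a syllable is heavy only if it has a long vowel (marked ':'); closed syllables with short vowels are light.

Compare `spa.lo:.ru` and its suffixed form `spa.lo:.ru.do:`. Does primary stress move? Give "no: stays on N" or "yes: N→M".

Base `spa.lo:.ru` (3 syllables):
  Weights: 1 spa L, 2 lo: H, 3 ru L.
  The penult (syllable 2, lo:) is heavy, so it takes stress.
  → primary stress on syllable 2.
Suffixed `spa.lo:.ru.do:` (4 syllables):
  Weights: 2 lo: H, 3 ru L, 4 do: H.
  The penult (syllable 3, ru) is light, so stress falls on the antepenult (syllable 2, lo:).
  → primary stress on syllable 2.

no: stays on 2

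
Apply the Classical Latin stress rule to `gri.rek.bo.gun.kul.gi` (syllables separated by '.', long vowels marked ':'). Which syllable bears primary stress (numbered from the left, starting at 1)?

5

Classical Latin: stress the penult if heavy (long vowel or closed), else the antepenult.
Weights: 4 gun H, 5 kul H, 6 gi L.
The penult (syllable 5, kul) is heavy, so it takes stress.
Stress on syllable 5: gri.rek.bo.gun.ˈkul.gi.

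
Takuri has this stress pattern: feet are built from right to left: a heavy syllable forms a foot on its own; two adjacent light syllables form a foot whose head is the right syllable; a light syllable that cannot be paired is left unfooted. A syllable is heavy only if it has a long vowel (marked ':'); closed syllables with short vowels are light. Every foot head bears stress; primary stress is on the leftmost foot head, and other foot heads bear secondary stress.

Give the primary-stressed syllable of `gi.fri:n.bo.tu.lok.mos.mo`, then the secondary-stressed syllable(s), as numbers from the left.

Weights: 1 gi L, 2 fri:n H, 3 bo L, 4 tu L, 5 lok L, 6 mos L, 7 mo L.
Parse right to left (heavy = foot alone; LL = one foot; stranded L unfooted): gi (ˈfri:n) bo (tu.ˈlok) (mos.ˈmo).
Foot heads: 2, 5, 7.
Primary stress on the leftmost head = syllable 2.
Secondary stress on 5, 7: gi.ˈfri:n.bo.tu.ˌlok.mos.ˌmo.

primary 2, secondary 5, 7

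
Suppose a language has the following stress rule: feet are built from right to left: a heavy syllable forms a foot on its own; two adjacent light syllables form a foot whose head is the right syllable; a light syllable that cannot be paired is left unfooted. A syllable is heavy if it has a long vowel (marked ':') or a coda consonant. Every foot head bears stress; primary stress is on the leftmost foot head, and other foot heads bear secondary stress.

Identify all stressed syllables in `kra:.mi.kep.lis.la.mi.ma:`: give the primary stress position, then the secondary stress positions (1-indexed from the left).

Weights: 1 kra: H, 2 mi L, 3 kep H, 4 lis H, 5 la L, 6 mi L, 7 ma: H.
Parse right to left (heavy = foot alone; LL = one foot; stranded L unfooted): (ˈkra:) mi (ˈkep) (ˈlis) (la.ˈmi) (ˈma:).
Foot heads: 1, 3, 4, 6, 7.
Primary stress on the leftmost head = syllable 1.
Secondary stress on 3, 4, 6, 7: ˈkra:.mi.ˌkep.ˌlis.la.ˌmi.ˌma:.

primary 1, secondary 3, 4, 6, 7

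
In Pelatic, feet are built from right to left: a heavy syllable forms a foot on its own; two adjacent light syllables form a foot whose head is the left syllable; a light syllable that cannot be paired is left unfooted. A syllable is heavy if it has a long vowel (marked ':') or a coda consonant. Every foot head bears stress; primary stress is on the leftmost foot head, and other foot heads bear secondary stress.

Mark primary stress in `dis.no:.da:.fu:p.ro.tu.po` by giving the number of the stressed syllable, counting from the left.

1

Weights: 1 dis H, 2 no: H, 3 da: H, 4 fu:p H, 5 ro L, 6 tu L, 7 po L.
Parse right to left (heavy = foot alone; LL = one foot; stranded L unfooted): (ˈdis) (ˈno:) (ˈda:) (ˈfu:p) ro (ˈtu.po).
Foot heads: 1, 2, 3, 4, 6.
Primary stress on the leftmost head = syllable 1.
Primary stress: syllable 1 → ˈdis.no:.da:.fu:p.ro.tu.po.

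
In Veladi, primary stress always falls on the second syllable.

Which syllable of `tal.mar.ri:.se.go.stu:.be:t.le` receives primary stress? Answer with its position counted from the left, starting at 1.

2

The word has 8 syllables; the second syllable is syllable 2 (mar).
Primary stress: syllable 2 → tal.ˈmar.ri:.se.go.stu:.be:t.le.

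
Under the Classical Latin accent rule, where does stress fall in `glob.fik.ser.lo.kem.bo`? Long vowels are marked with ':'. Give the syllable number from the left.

Classical Latin: stress the penult if heavy (long vowel or closed), else the antepenult.
Weights: 4 lo L, 5 kem H, 6 bo L.
The penult (syllable 5, kem) is heavy, so it takes stress.
Stress on syllable 5: glob.fik.ser.lo.ˈkem.bo.

5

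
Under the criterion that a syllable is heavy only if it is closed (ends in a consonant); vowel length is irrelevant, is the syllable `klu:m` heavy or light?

`klu:m`: long vowel, closed (coda /m/). Closed (coda /m/) → heavy.

heavy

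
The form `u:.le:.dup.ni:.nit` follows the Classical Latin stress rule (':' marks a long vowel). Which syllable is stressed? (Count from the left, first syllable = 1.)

4

Classical Latin: stress the penult if heavy (long vowel or closed), else the antepenult.
Weights: 3 dup H, 4 ni: H, 5 nit H.
The penult (syllable 4, ni:) is heavy, so it takes stress.
Stress on syllable 4: u:.le:.dup.ˈni:.nit.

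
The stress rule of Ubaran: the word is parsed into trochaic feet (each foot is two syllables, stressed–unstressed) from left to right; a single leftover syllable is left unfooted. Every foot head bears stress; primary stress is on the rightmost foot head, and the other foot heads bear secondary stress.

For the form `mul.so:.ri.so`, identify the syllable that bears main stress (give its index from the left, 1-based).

3

Parse left to right into trochaic (ˈσσ) feet: (ˈmul.so:) (ˈri.so).
Foot heads (stressed positions): 1, 3.
End Rule Rightmost: primary stress on the rightmost head = syllable 3.
Primary stress: syllable 3 → mul.so:.ˈri.so.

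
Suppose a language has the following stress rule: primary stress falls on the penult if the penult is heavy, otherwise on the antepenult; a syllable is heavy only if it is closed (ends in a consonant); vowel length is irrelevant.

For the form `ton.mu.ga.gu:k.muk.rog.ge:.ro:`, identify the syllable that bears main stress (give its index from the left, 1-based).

Weights: 6 rog H, 7 ge: L, 8 ro: L.
The penult (syllable 7, ge:) is light, so stress falls on the antepenult (syllable 6, rog).
Primary stress: syllable 6 → ton.mu.ga.gu:k.muk.ˈrog.ge:.ro:.

6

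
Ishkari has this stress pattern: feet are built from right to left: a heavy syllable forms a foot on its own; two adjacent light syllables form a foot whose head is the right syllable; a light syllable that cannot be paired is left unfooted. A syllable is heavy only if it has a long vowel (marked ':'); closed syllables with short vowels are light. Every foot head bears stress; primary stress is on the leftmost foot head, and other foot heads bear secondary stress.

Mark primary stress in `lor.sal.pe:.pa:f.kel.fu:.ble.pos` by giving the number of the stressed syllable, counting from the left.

2

Weights: 1 lor L, 2 sal L, 3 pe: H, 4 pa:f H, 5 kel L, 6 fu: H, 7 ble L, 8 pos L.
Parse right to left (heavy = foot alone; LL = one foot; stranded L unfooted): (lor.ˈsal) (ˈpe:) (ˈpa:f) kel (ˈfu:) (ble.ˈpos).
Foot heads: 2, 3, 4, 6, 8.
Primary stress on the leftmost head = syllable 2.
Primary stress: syllable 2 → lor.ˈsal.pe:.pa:f.kel.fu:.ble.pos.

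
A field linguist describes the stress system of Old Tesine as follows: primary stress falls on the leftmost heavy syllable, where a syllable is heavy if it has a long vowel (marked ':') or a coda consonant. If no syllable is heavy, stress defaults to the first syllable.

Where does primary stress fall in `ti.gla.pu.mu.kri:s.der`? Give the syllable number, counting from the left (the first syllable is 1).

5

Weights: 1 ti L, 2 gla L, 3 pu L, 4 mu L, 5 kri:s H, 6 der H.
Heavy syllables in the domain: 5, 6. The leftmost is syllable 5 (kri:s).
Primary stress: syllable 5 → ti.gla.pu.mu.ˈkri:s.der.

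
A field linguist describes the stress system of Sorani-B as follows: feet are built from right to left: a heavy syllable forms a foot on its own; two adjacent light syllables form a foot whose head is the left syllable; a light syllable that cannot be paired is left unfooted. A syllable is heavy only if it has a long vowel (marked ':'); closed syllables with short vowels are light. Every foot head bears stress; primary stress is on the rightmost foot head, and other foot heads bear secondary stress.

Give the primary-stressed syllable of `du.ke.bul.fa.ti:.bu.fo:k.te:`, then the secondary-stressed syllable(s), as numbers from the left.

primary 8, secondary 1, 3, 5, 7

Weights: 1 du L, 2 ke L, 3 bul L, 4 fa L, 5 ti: H, 6 bu L, 7 fo:k H, 8 te: H.
Parse right to left (heavy = foot alone; LL = one foot; stranded L unfooted): (ˈdu.ke) (ˈbul.fa) (ˈti:) bu (ˈfo:k) (ˈte:).
Foot heads: 1, 3, 5, 7, 8.
Primary stress on the rightmost head = syllable 8.
Secondary stress on 1, 3, 5, 7: ˌdu.ke.ˌbul.fa.ˌti:.bu.ˌfo:k.ˈte:.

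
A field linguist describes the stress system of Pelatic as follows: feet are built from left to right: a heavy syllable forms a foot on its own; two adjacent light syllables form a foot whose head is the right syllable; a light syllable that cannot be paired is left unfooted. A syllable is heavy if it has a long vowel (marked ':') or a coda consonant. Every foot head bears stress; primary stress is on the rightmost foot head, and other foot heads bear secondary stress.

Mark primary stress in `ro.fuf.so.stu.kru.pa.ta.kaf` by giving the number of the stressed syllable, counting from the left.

8

Weights: 1 ro L, 2 fuf H, 3 so L, 4 stu L, 5 kru L, 6 pa L, 7 ta L, 8 kaf H.
Parse left to right (heavy = foot alone; LL = one foot; stranded L unfooted): ro (ˈfuf) (so.ˈstu) (kru.ˈpa) ta (ˈkaf).
Foot heads: 2, 4, 6, 8.
Primary stress on the rightmost head = syllable 8.
Primary stress: syllable 8 → ro.fuf.so.stu.kru.pa.ta.ˈkaf.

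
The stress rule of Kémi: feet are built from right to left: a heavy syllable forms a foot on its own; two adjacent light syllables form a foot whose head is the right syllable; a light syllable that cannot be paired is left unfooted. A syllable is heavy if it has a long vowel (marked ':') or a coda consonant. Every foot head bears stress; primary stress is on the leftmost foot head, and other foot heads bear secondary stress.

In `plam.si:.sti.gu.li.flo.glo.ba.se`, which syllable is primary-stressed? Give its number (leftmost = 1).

Weights: 1 plam H, 2 si: H, 3 sti L, 4 gu L, 5 li L, 6 flo L, 7 glo L, 8 ba L, 9 se L.
Parse right to left (heavy = foot alone; LL = one foot; stranded L unfooted): (ˈplam) (ˈsi:) sti (gu.ˈli) (flo.ˈglo) (ba.ˈse).
Foot heads: 1, 2, 5, 7, 9.
Primary stress on the leftmost head = syllable 1.
Primary stress: syllable 1 → ˈplam.si:.sti.gu.li.flo.glo.ba.se.

1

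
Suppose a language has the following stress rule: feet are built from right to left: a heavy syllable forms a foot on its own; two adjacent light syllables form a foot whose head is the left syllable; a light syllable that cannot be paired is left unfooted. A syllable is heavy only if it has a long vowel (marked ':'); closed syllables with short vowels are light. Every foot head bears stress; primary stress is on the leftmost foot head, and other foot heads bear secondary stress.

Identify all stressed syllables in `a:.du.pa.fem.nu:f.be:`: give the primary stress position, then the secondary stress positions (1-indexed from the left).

Weights: 1 a: H, 2 du L, 3 pa L, 4 fem L, 5 nu:f H, 6 be: H.
Parse right to left (heavy = foot alone; LL = one foot; stranded L unfooted): (ˈa:) du (ˈpa.fem) (ˈnu:f) (ˈbe:).
Foot heads: 1, 3, 5, 6.
Primary stress on the leftmost head = syllable 1.
Secondary stress on 3, 5, 6: ˈa:.du.ˌpa.fem.ˌnu:f.ˌbe:.

primary 1, secondary 3, 5, 6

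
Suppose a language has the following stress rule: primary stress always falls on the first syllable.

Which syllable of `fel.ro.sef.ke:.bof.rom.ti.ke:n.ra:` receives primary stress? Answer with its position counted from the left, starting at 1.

1

The word has 9 syllables; the first syllable is syllable 1 (fel).
Primary stress: syllable 1 → ˈfel.ro.sef.ke:.bof.rom.ti.ke:n.ra:.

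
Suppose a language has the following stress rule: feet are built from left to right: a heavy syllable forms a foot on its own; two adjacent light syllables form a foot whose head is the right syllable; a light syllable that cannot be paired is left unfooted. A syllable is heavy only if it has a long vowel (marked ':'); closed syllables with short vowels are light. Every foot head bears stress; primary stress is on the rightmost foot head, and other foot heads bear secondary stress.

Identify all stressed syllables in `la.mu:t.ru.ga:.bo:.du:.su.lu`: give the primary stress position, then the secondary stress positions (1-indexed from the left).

Weights: 1 la L, 2 mu:t H, 3 ru L, 4 ga: H, 5 bo: H, 6 du: H, 7 su L, 8 lu L.
Parse left to right (heavy = foot alone; LL = one foot; stranded L unfooted): la (ˈmu:t) ru (ˈga:) (ˈbo:) (ˈdu:) (su.ˈlu).
Foot heads: 2, 4, 5, 6, 8.
Primary stress on the rightmost head = syllable 8.
Secondary stress on 2, 4, 5, 6: la.ˌmu:t.ru.ˌga:.ˌbo:.ˌdu:.su.ˈlu.

primary 8, secondary 2, 4, 5, 6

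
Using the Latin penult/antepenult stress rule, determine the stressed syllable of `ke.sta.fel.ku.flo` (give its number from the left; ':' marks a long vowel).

Classical Latin: stress the penult if heavy (long vowel or closed), else the antepenult.
Weights: 3 fel H, 4 ku L, 5 flo L.
The penult (syllable 4, ku) is light, so stress falls on the antepenult (syllable 3, fel).
Stress on syllable 3: ke.sta.ˈfel.ku.flo.

3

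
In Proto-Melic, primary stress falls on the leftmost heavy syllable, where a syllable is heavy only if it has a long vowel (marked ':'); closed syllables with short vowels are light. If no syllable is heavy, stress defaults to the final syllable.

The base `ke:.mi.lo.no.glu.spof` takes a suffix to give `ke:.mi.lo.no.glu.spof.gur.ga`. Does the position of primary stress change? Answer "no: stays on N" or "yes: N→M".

Base `ke:.mi.lo.no.glu.spof` (6 syllables):
  Weights: 1 ke: H, 2 mi L, 3 lo L, 4 no L, 5 glu L, 6 spof L.
  Heavy syllables in the domain: 1. The leftmost is syllable 1 (ke:).
  → primary stress on syllable 1.
Suffixed `ke:.mi.lo.no.glu.spof.gur.ga` (8 syllables):
  Weights: 1 ke: H, 2 mi L, 3 lo L, 4 no L, 5 glu L, 6 spof L, 7 gur L, 8 ga L.
  Heavy syllables in the domain: 1. The leftmost is syllable 1 (ke:).
  → primary stress on syllable 1.

no: stays on 1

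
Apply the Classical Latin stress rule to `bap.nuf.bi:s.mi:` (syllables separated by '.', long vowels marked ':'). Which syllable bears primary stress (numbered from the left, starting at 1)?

Classical Latin: stress the penult if heavy (long vowel or closed), else the antepenult.
Weights: 2 nuf H, 3 bi:s H, 4 mi: H.
The penult (syllable 3, bi:s) is heavy, so it takes stress.
Stress on syllable 3: bap.nuf.ˈbi:s.mi:.

3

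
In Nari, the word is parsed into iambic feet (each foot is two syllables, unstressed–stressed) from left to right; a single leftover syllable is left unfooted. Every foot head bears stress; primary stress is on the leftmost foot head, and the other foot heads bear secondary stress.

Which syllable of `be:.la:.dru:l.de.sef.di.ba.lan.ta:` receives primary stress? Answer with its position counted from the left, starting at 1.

2

Parse left to right into iambic (σˈσ) feet: (be:.ˈla:) (dru:l.ˈde) (sef.ˈdi) (ba.ˈlan) ta:. Syllable 9 is left unfooted.
Foot heads (stressed positions): 2, 4, 6, 8.
End Rule Leftmost: primary stress on the leftmost head = syllable 2.
Primary stress: syllable 2 → be:.ˈla:.dru:l.de.sef.di.ba.lan.ta:.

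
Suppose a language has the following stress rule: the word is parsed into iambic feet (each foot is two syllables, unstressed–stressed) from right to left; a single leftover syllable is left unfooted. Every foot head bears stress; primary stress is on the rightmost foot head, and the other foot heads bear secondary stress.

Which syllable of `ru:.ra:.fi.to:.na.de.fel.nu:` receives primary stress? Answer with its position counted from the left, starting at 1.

Parse right to left into iambic (σˈσ) feet: (ru:.ˈra:) (fi.ˈto:) (na.ˈde) (fel.ˈnu:).
Foot heads (stressed positions): 2, 4, 6, 8.
End Rule Rightmost: primary stress on the rightmost head = syllable 8.
Primary stress: syllable 8 → ru:.ra:.fi.to:.na.de.fel.ˈnu:.

8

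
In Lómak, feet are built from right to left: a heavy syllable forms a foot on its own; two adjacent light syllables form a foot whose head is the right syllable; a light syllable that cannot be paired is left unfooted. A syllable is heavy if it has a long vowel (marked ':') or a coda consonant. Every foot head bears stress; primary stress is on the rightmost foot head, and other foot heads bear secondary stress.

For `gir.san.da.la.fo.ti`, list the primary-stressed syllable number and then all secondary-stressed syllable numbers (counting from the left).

primary 6, secondary 1, 2, 4

Weights: 1 gir H, 2 san H, 3 da L, 4 la L, 5 fo L, 6 ti L.
Parse right to left (heavy = foot alone; LL = one foot; stranded L unfooted): (ˈgir) (ˈsan) (da.ˈla) (fo.ˈti).
Foot heads: 1, 2, 4, 6.
Primary stress on the rightmost head = syllable 6.
Secondary stress on 1, 2, 4: ˌgir.ˌsan.da.ˌla.fo.ˈti.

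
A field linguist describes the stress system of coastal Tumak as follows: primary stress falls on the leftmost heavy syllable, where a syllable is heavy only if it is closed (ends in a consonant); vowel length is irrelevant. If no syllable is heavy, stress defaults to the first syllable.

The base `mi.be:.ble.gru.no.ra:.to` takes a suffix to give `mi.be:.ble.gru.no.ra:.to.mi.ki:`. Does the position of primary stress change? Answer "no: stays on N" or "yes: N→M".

no: stays on 1

Base `mi.be:.ble.gru.no.ra:.to` (7 syllables):
  Weights: 1 mi L, 2 be: L, 3 ble L, 4 gru L, 5 no L, 6 ra: L, 7 to L.
  No heavy syllable in the domain; default to the first syllable = syllable 1.
  → primary stress on syllable 1.
Suffixed `mi.be:.ble.gru.no.ra:.to.mi.ki:` (9 syllables):
  Weights: 1 mi L, 2 be: L, 3 ble L, 4 gru L, 5 no L, 6 ra: L, 7 to L, 8 mi L, 9 ki: L.
  No heavy syllable in the domain; default to the first syllable = syllable 1.
  → primary stress on syllable 1.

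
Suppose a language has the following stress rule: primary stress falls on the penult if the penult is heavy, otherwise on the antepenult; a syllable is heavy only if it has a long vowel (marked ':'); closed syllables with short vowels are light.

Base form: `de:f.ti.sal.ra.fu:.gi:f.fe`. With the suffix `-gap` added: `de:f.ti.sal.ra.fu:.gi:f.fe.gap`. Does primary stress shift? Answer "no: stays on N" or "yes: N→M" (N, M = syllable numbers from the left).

no: stays on 6

Base `de:f.ti.sal.ra.fu:.gi:f.fe` (7 syllables):
  Weights: 5 fu: H, 6 gi:f H, 7 fe L.
  The penult (syllable 6, gi:f) is heavy, so it takes stress.
  → primary stress on syllable 6.
Suffixed `de:f.ti.sal.ra.fu:.gi:f.fe.gap` (8 syllables):
  Weights: 6 gi:f H, 7 fe L, 8 gap L.
  The penult (syllable 7, fe) is light, so stress falls on the antepenult (syllable 6, gi:f).
  → primary stress on syllable 6.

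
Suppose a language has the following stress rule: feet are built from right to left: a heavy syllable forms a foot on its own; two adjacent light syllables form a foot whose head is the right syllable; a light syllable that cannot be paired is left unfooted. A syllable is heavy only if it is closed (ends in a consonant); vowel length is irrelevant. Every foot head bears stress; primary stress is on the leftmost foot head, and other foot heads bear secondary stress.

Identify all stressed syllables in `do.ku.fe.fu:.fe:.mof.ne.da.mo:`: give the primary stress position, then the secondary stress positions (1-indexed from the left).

Weights: 1 do L, 2 ku L, 3 fe L, 4 fu: L, 5 fe: L, 6 mof H, 7 ne L, 8 da L, 9 mo: L.
Parse right to left (heavy = foot alone; LL = one foot; stranded L unfooted): do (ku.ˈfe) (fu:.ˈfe:) (ˈmof) ne (da.ˈmo:).
Foot heads: 3, 5, 6, 9.
Primary stress on the leftmost head = syllable 3.
Secondary stress on 5, 6, 9: do.ku.ˈfe.fu:.ˌfe:.ˌmof.ne.da.ˌmo:.

primary 3, secondary 5, 6, 9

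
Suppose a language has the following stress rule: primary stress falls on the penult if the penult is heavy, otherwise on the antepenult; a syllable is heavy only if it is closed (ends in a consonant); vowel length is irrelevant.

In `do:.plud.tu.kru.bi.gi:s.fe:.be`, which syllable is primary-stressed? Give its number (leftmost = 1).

Weights: 6 gi:s H, 7 fe: L, 8 be L.
The penult (syllable 7, fe:) is light, so stress falls on the antepenult (syllable 6, gi:s).
Primary stress: syllable 6 → do:.plud.tu.kru.bi.ˈgi:s.fe:.be.

6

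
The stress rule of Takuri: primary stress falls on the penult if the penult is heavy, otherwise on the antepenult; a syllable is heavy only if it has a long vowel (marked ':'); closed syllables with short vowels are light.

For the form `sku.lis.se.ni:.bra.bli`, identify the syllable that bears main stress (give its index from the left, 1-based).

4

Weights: 4 ni: H, 5 bra L, 6 bli L.
The penult (syllable 5, bra) is light, so stress falls on the antepenult (syllable 4, ni:).
Primary stress: syllable 4 → sku.lis.se.ˈni:.bra.bli.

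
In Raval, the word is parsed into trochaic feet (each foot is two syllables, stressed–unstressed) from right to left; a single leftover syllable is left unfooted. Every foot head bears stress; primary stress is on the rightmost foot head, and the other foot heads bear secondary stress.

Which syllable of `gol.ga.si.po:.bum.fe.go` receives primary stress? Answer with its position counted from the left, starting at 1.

6

Parse right to left into trochaic (ˈσσ) feet: gol (ˈga.si) (ˈpo:.bum) (ˈfe.go). Syllable 1 is left unfooted.
Foot heads (stressed positions): 2, 4, 6.
End Rule Rightmost: primary stress on the rightmost head = syllable 6.
Primary stress: syllable 6 → gol.ga.si.po:.bum.ˈfe.go.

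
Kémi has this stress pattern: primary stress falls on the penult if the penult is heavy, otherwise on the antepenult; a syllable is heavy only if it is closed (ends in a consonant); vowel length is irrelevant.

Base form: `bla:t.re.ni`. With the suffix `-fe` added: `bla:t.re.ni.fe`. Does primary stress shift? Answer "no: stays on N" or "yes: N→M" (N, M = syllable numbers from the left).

yes: 1→2

Base `bla:t.re.ni` (3 syllables):
  Weights: 1 bla:t H, 2 re L, 3 ni L.
  The penult (syllable 2, re) is light, so stress falls on the antepenult (syllable 1, bla:t).
  → primary stress on syllable 1.
Suffixed `bla:t.re.ni.fe` (4 syllables):
  Weights: 2 re L, 3 ni L, 4 fe L.
  The penult (syllable 3, ni) is light, so stress falls on the antepenult (syllable 2, re).
  → primary stress on syllable 2.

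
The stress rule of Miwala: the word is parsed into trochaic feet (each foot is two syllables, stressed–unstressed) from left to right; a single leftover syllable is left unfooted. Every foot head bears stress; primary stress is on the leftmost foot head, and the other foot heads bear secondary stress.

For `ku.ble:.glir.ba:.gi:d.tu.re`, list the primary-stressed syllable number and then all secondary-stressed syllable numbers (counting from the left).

primary 1, secondary 3, 5

Parse left to right into trochaic (ˈσσ) feet: (ˈku.ble:) (ˈglir.ba:) (ˈgi:d.tu) re. Syllable 7 is left unfooted.
Foot heads (stressed positions): 1, 3, 5.
End Rule Leftmost: primary stress on the leftmost head = syllable 1.
Secondary stress on 3, 5: ˈku.ble:.ˌglir.ba:.ˌgi:d.tu.re.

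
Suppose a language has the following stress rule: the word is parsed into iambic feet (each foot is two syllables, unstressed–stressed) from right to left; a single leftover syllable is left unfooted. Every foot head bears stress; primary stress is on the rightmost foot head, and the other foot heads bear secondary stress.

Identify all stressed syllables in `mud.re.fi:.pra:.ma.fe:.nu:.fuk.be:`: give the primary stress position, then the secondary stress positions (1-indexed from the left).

primary 9, secondary 3, 5, 7

Parse right to left into iambic (σˈσ) feet: mud (re.ˈfi:) (pra:.ˈma) (fe:.ˈnu:) (fuk.ˈbe:). Syllable 1 is left unfooted.
Foot heads (stressed positions): 3, 5, 7, 9.
End Rule Rightmost: primary stress on the rightmost head = syllable 9.
Secondary stress on 3, 5, 7: mud.re.ˌfi:.pra:.ˌma.fe:.ˌnu:.fuk.ˈbe:.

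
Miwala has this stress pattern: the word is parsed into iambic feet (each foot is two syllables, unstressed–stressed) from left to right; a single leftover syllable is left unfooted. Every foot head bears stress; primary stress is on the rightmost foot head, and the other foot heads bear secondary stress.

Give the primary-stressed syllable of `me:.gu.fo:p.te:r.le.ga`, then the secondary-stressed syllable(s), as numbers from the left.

primary 6, secondary 2, 4

Parse left to right into iambic (σˈσ) feet: (me:.ˈgu) (fo:p.ˈte:r) (le.ˈga).
Foot heads (stressed positions): 2, 4, 6.
End Rule Rightmost: primary stress on the rightmost head = syllable 6.
Secondary stress on 2, 4: me:.ˌgu.fo:p.ˌte:r.le.ˈga.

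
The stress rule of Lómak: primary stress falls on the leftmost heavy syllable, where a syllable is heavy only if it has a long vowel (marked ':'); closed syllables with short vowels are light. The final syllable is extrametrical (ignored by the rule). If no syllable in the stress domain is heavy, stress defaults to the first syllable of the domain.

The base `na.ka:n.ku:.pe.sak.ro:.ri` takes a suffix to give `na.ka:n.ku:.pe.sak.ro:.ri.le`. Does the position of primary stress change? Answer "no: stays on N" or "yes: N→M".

Base `na.ka:n.ku:.pe.sak.ro:.ri` (7 syllables):
  The final syllable (7, ri) is extrametrical; the stress domain is syllables 1–6.
  Weights: 1 na L, 2 ka:n H, 3 ku: H, 4 pe L, 5 sak L, 6 ro: H.
  Heavy syllables in the domain: 2, 3, 6. The leftmost is syllable 2 (ka:n).
  → primary stress on syllable 2.
Suffixed `na.ka:n.ku:.pe.sak.ro:.ri.le` (8 syllables):
  The final syllable (8, le) is extrametrical; the stress domain is syllables 1–7.
  Weights: 1 na L, 2 ka:n H, 3 ku: H, 4 pe L, 5 sak L, 6 ro: H, 7 ri L.
  Heavy syllables in the domain: 2, 3, 6. The leftmost is syllable 2 (ka:n).
  → primary stress on syllable 2.

no: stays on 2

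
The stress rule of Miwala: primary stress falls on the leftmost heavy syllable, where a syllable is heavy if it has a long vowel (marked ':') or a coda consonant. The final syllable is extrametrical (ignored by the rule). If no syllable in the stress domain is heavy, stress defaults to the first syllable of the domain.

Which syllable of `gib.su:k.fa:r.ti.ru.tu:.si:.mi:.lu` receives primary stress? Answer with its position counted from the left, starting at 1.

1

The final syllable (9, lu) is extrametrical; the stress domain is syllables 1–8.
Weights: 1 gib H, 2 su:k H, 3 fa:r H, 4 ti L, 5 ru L, 6 tu: H, 7 si: H, 8 mi: H.
Heavy syllables in the domain: 1, 2, 3, 6, 7, 8. The leftmost is syllable 1 (gib).
Primary stress: syllable 1 → ˈgib.su:k.fa:r.ti.ru.tu:.si:.mi:.lu.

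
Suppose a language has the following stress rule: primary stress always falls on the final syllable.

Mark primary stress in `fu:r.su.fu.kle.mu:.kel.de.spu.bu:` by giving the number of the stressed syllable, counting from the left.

9

The word has 9 syllables; the final syllable is syllable 9 (bu:).
Primary stress: syllable 9 → fu:r.su.fu.kle.mu:.kel.de.spu.ˈbu:.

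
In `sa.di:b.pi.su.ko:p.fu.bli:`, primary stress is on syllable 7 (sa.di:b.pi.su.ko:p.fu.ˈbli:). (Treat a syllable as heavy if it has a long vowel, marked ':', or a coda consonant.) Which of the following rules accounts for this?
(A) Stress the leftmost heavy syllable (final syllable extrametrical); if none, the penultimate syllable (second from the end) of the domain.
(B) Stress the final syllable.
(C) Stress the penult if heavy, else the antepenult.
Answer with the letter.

Rule A → syllable 2 (observed: 7).
Rule B → syllable 7 ✓.
Rule C → syllable 5 (observed: 7).

B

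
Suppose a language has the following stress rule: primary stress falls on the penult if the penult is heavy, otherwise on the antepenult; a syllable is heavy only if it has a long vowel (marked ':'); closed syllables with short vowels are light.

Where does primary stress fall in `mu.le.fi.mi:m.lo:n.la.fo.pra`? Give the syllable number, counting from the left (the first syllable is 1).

Weights: 6 la L, 7 fo L, 8 pra L.
The penult (syllable 7, fo) is light, so stress falls on the antepenult (syllable 6, la).
Primary stress: syllable 6 → mu.le.fi.mi:m.lo:n.ˈla.fo.pra.

6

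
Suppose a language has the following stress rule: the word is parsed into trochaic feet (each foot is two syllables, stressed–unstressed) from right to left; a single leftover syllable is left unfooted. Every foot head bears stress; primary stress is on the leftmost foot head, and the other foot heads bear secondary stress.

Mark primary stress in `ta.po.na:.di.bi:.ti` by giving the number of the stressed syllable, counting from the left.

Parse right to left into trochaic (ˈσσ) feet: (ˈta.po) (ˈna:.di) (ˈbi:.ti).
Foot heads (stressed positions): 1, 3, 5.
End Rule Leftmost: primary stress on the leftmost head = syllable 1.
Primary stress: syllable 1 → ˈta.po.na:.di.bi:.ti.

1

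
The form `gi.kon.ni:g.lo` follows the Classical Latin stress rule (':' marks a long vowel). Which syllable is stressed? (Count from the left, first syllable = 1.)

3

Classical Latin: stress the penult if heavy (long vowel or closed), else the antepenult.
Weights: 2 kon H, 3 ni:g H, 4 lo L.
The penult (syllable 3, ni:g) is heavy, so it takes stress.
Stress on syllable 3: gi.kon.ˈni:g.lo.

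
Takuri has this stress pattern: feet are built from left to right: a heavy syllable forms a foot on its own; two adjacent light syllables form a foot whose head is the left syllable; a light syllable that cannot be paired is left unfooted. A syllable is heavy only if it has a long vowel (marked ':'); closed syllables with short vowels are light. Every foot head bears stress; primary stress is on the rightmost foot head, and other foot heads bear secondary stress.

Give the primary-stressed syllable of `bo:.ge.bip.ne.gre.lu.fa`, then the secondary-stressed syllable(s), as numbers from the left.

primary 6, secondary 1, 2, 4

Weights: 1 bo: H, 2 ge L, 3 bip L, 4 ne L, 5 gre L, 6 lu L, 7 fa L.
Parse left to right (heavy = foot alone; LL = one foot; stranded L unfooted): (ˈbo:) (ˈge.bip) (ˈne.gre) (ˈlu.fa).
Foot heads: 1, 2, 4, 6.
Primary stress on the rightmost head = syllable 6.
Secondary stress on 1, 2, 4: ˌbo:.ˌge.bip.ˌne.gre.ˈlu.fa.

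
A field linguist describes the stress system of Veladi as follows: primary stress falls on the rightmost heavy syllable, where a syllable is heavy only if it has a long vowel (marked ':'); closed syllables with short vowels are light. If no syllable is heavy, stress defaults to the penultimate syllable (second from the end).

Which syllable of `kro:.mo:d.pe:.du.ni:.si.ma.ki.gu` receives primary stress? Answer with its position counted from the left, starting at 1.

5

Weights: 1 kro: H, 2 mo:d H, 3 pe: H, 4 du L, 5 ni: H, 6 si L, 7 ma L, 8 ki L, 9 gu L.
Heavy syllables in the domain: 1, 2, 3, 5. The rightmost is syllable 5 (ni:).
Primary stress: syllable 5 → kro:.mo:d.pe:.du.ˈni:.si.ma.ki.gu.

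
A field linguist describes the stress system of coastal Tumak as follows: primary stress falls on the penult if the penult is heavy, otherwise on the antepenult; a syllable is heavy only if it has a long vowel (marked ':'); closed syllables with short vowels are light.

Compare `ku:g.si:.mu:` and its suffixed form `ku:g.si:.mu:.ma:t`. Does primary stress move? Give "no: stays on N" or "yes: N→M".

Base `ku:g.si:.mu:` (3 syllables):
  Weights: 1 ku:g H, 2 si: H, 3 mu: H.
  The penult (syllable 2, si:) is heavy, so it takes stress.
  → primary stress on syllable 2.
Suffixed `ku:g.si:.mu:.ma:t` (4 syllables):
  Weights: 2 si: H, 3 mu: H, 4 ma:t H.
  The penult (syllable 3, mu:) is heavy, so it takes stress.
  → primary stress on syllable 3.

yes: 2→3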